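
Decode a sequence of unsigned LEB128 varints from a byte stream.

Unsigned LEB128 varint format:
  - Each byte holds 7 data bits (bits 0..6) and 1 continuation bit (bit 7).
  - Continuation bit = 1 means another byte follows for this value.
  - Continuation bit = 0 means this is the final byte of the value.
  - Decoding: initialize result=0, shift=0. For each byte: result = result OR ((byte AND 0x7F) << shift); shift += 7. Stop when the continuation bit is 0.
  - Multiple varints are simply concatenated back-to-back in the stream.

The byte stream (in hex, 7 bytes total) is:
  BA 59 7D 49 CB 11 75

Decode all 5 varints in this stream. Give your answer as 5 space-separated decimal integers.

  byte[0]=0xBA cont=1 payload=0x3A=58: acc |= 58<<0 -> acc=58 shift=7
  byte[1]=0x59 cont=0 payload=0x59=89: acc |= 89<<7 -> acc=11450 shift=14 [end]
Varint 1: bytes[0:2] = BA 59 -> value 11450 (2 byte(s))
  byte[2]=0x7D cont=0 payload=0x7D=125: acc |= 125<<0 -> acc=125 shift=7 [end]
Varint 2: bytes[2:3] = 7D -> value 125 (1 byte(s))
  byte[3]=0x49 cont=0 payload=0x49=73: acc |= 73<<0 -> acc=73 shift=7 [end]
Varint 3: bytes[3:4] = 49 -> value 73 (1 byte(s))
  byte[4]=0xCB cont=1 payload=0x4B=75: acc |= 75<<0 -> acc=75 shift=7
  byte[5]=0x11 cont=0 payload=0x11=17: acc |= 17<<7 -> acc=2251 shift=14 [end]
Varint 4: bytes[4:6] = CB 11 -> value 2251 (2 byte(s))
  byte[6]=0x75 cont=0 payload=0x75=117: acc |= 117<<0 -> acc=117 shift=7 [end]
Varint 5: bytes[6:7] = 75 -> value 117 (1 byte(s))

Answer: 11450 125 73 2251 117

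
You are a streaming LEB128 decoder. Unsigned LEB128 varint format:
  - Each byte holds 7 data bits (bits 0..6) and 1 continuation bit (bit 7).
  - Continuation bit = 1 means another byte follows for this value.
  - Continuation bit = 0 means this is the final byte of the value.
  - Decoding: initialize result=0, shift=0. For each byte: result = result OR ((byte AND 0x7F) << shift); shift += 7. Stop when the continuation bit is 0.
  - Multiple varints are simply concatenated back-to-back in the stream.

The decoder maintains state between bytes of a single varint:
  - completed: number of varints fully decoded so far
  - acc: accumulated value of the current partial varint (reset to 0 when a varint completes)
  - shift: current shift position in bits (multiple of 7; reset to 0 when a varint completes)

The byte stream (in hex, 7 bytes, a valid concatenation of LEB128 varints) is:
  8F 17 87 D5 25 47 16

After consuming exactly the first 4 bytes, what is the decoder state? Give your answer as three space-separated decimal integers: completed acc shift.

Answer: 1 10887 14

Derivation:
byte[0]=0x8F cont=1 payload=0x0F: acc |= 15<<0 -> completed=0 acc=15 shift=7
byte[1]=0x17 cont=0 payload=0x17: varint #1 complete (value=2959); reset -> completed=1 acc=0 shift=0
byte[2]=0x87 cont=1 payload=0x07: acc |= 7<<0 -> completed=1 acc=7 shift=7
byte[3]=0xD5 cont=1 payload=0x55: acc |= 85<<7 -> completed=1 acc=10887 shift=14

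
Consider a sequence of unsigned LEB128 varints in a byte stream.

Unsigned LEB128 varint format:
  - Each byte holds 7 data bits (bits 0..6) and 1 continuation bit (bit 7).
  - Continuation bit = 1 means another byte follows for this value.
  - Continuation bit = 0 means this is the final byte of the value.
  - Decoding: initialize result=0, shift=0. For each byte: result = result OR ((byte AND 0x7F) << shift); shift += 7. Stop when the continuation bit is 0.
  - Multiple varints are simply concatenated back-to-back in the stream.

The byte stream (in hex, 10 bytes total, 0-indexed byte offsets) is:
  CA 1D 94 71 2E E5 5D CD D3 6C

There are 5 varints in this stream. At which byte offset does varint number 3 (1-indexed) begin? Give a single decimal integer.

  byte[0]=0xCA cont=1 payload=0x4A=74: acc |= 74<<0 -> acc=74 shift=7
  byte[1]=0x1D cont=0 payload=0x1D=29: acc |= 29<<7 -> acc=3786 shift=14 [end]
Varint 1: bytes[0:2] = CA 1D -> value 3786 (2 byte(s))
  byte[2]=0x94 cont=1 payload=0x14=20: acc |= 20<<0 -> acc=20 shift=7
  byte[3]=0x71 cont=0 payload=0x71=113: acc |= 113<<7 -> acc=14484 shift=14 [end]
Varint 2: bytes[2:4] = 94 71 -> value 14484 (2 byte(s))
  byte[4]=0x2E cont=0 payload=0x2E=46: acc |= 46<<0 -> acc=46 shift=7 [end]
Varint 3: bytes[4:5] = 2E -> value 46 (1 byte(s))
  byte[5]=0xE5 cont=1 payload=0x65=101: acc |= 101<<0 -> acc=101 shift=7
  byte[6]=0x5D cont=0 payload=0x5D=93: acc |= 93<<7 -> acc=12005 shift=14 [end]
Varint 4: bytes[5:7] = E5 5D -> value 12005 (2 byte(s))
  byte[7]=0xCD cont=1 payload=0x4D=77: acc |= 77<<0 -> acc=77 shift=7
  byte[8]=0xD3 cont=1 payload=0x53=83: acc |= 83<<7 -> acc=10701 shift=14
  byte[9]=0x6C cont=0 payload=0x6C=108: acc |= 108<<14 -> acc=1780173 shift=21 [end]
Varint 5: bytes[7:10] = CD D3 6C -> value 1780173 (3 byte(s))

Answer: 4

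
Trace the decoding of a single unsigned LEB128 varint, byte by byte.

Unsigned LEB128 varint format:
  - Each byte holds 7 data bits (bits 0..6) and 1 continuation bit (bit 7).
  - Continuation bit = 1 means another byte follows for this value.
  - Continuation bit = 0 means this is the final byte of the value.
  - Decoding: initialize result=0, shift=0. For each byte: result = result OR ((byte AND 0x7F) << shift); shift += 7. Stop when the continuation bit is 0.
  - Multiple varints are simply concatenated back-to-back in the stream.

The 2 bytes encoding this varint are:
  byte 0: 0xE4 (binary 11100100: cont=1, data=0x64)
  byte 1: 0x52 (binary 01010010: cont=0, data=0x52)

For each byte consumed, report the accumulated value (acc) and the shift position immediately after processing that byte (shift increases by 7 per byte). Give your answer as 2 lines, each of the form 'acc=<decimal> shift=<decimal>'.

Answer: acc=100 shift=7
acc=10596 shift=14

Derivation:
byte 0=0xE4: payload=0x64=100, contrib = 100<<0 = 100; acc -> 100, shift -> 7
byte 1=0x52: payload=0x52=82, contrib = 82<<7 = 10496; acc -> 10596, shift -> 14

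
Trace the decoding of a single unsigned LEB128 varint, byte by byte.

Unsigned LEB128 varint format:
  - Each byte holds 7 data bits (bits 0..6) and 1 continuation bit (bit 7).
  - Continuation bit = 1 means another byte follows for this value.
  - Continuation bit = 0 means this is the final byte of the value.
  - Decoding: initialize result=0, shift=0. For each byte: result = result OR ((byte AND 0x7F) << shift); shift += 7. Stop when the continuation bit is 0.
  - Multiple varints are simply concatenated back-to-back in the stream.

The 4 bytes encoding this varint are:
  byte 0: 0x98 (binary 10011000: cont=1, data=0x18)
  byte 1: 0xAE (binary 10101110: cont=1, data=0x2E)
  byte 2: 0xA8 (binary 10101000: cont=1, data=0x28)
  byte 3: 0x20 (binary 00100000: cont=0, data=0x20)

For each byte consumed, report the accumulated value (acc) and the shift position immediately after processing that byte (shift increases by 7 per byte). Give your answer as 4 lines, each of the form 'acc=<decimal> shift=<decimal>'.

Answer: acc=24 shift=7
acc=5912 shift=14
acc=661272 shift=21
acc=67770136 shift=28

Derivation:
byte 0=0x98: payload=0x18=24, contrib = 24<<0 = 24; acc -> 24, shift -> 7
byte 1=0xAE: payload=0x2E=46, contrib = 46<<7 = 5888; acc -> 5912, shift -> 14
byte 2=0xA8: payload=0x28=40, contrib = 40<<14 = 655360; acc -> 661272, shift -> 21
byte 3=0x20: payload=0x20=32, contrib = 32<<21 = 67108864; acc -> 67770136, shift -> 28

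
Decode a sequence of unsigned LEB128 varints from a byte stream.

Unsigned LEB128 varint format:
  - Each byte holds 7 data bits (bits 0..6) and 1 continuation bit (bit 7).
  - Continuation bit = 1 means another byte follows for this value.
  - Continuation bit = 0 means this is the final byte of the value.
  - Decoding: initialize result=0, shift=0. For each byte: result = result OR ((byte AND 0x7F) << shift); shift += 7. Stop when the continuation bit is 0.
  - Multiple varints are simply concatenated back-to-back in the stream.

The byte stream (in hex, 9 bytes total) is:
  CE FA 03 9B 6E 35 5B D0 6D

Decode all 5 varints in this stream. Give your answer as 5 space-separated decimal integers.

Answer: 64846 14107 53 91 14032

Derivation:
  byte[0]=0xCE cont=1 payload=0x4E=78: acc |= 78<<0 -> acc=78 shift=7
  byte[1]=0xFA cont=1 payload=0x7A=122: acc |= 122<<7 -> acc=15694 shift=14
  byte[2]=0x03 cont=0 payload=0x03=3: acc |= 3<<14 -> acc=64846 shift=21 [end]
Varint 1: bytes[0:3] = CE FA 03 -> value 64846 (3 byte(s))
  byte[3]=0x9B cont=1 payload=0x1B=27: acc |= 27<<0 -> acc=27 shift=7
  byte[4]=0x6E cont=0 payload=0x6E=110: acc |= 110<<7 -> acc=14107 shift=14 [end]
Varint 2: bytes[3:5] = 9B 6E -> value 14107 (2 byte(s))
  byte[5]=0x35 cont=0 payload=0x35=53: acc |= 53<<0 -> acc=53 shift=7 [end]
Varint 3: bytes[5:6] = 35 -> value 53 (1 byte(s))
  byte[6]=0x5B cont=0 payload=0x5B=91: acc |= 91<<0 -> acc=91 shift=7 [end]
Varint 4: bytes[6:7] = 5B -> value 91 (1 byte(s))
  byte[7]=0xD0 cont=1 payload=0x50=80: acc |= 80<<0 -> acc=80 shift=7
  byte[8]=0x6D cont=0 payload=0x6D=109: acc |= 109<<7 -> acc=14032 shift=14 [end]
Varint 5: bytes[7:9] = D0 6D -> value 14032 (2 byte(s))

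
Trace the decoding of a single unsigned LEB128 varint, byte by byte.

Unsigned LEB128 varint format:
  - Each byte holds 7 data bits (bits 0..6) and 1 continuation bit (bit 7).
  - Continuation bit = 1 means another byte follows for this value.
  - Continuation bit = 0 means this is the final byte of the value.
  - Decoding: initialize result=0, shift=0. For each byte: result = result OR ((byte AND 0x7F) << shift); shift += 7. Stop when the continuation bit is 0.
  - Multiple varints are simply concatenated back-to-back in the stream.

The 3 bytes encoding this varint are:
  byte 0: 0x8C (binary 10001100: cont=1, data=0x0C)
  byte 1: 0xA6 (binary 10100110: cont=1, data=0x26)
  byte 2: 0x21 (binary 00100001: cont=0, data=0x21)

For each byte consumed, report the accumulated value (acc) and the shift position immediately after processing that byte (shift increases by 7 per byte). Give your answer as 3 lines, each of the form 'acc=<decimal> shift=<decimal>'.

byte 0=0x8C: payload=0x0C=12, contrib = 12<<0 = 12; acc -> 12, shift -> 7
byte 1=0xA6: payload=0x26=38, contrib = 38<<7 = 4864; acc -> 4876, shift -> 14
byte 2=0x21: payload=0x21=33, contrib = 33<<14 = 540672; acc -> 545548, shift -> 21

Answer: acc=12 shift=7
acc=4876 shift=14
acc=545548 shift=21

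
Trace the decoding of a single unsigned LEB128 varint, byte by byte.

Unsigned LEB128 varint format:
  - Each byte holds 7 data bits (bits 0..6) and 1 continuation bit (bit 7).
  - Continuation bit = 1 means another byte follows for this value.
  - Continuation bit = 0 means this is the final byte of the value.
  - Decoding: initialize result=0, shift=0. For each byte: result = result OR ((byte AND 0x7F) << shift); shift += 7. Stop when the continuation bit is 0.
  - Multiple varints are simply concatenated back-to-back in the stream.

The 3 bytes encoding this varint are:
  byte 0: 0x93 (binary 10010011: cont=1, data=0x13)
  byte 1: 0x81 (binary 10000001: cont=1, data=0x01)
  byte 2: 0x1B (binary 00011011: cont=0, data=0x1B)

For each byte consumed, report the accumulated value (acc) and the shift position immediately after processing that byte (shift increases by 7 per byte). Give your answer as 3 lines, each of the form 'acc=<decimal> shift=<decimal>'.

byte 0=0x93: payload=0x13=19, contrib = 19<<0 = 19; acc -> 19, shift -> 7
byte 1=0x81: payload=0x01=1, contrib = 1<<7 = 128; acc -> 147, shift -> 14
byte 2=0x1B: payload=0x1B=27, contrib = 27<<14 = 442368; acc -> 442515, shift -> 21

Answer: acc=19 shift=7
acc=147 shift=14
acc=442515 shift=21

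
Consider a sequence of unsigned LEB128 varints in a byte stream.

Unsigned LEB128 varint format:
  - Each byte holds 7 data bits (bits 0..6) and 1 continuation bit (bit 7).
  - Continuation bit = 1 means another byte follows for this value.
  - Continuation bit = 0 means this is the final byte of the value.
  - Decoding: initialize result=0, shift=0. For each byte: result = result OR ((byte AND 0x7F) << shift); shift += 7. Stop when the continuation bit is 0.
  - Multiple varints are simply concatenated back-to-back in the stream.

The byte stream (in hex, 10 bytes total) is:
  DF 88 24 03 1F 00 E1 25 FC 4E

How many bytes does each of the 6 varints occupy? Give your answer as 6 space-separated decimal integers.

Answer: 3 1 1 1 2 2

Derivation:
  byte[0]=0xDF cont=1 payload=0x5F=95: acc |= 95<<0 -> acc=95 shift=7
  byte[1]=0x88 cont=1 payload=0x08=8: acc |= 8<<7 -> acc=1119 shift=14
  byte[2]=0x24 cont=0 payload=0x24=36: acc |= 36<<14 -> acc=590943 shift=21 [end]
Varint 1: bytes[0:3] = DF 88 24 -> value 590943 (3 byte(s))
  byte[3]=0x03 cont=0 payload=0x03=3: acc |= 3<<0 -> acc=3 shift=7 [end]
Varint 2: bytes[3:4] = 03 -> value 3 (1 byte(s))
  byte[4]=0x1F cont=0 payload=0x1F=31: acc |= 31<<0 -> acc=31 shift=7 [end]
Varint 3: bytes[4:5] = 1F -> value 31 (1 byte(s))
  byte[5]=0x00 cont=0 payload=0x00=0: acc |= 0<<0 -> acc=0 shift=7 [end]
Varint 4: bytes[5:6] = 00 -> value 0 (1 byte(s))
  byte[6]=0xE1 cont=1 payload=0x61=97: acc |= 97<<0 -> acc=97 shift=7
  byte[7]=0x25 cont=0 payload=0x25=37: acc |= 37<<7 -> acc=4833 shift=14 [end]
Varint 5: bytes[6:8] = E1 25 -> value 4833 (2 byte(s))
  byte[8]=0xFC cont=1 payload=0x7C=124: acc |= 124<<0 -> acc=124 shift=7
  byte[9]=0x4E cont=0 payload=0x4E=78: acc |= 78<<7 -> acc=10108 shift=14 [end]
Varint 6: bytes[8:10] = FC 4E -> value 10108 (2 byte(s))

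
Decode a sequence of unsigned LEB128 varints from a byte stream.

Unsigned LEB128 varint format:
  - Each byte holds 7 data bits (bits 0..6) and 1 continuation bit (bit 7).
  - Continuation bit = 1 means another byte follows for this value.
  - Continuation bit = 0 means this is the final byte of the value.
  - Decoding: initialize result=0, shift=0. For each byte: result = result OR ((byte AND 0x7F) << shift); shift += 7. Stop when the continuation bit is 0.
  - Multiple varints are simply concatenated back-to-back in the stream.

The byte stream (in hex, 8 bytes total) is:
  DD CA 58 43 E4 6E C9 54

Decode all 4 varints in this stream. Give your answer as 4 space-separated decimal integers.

  byte[0]=0xDD cont=1 payload=0x5D=93: acc |= 93<<0 -> acc=93 shift=7
  byte[1]=0xCA cont=1 payload=0x4A=74: acc |= 74<<7 -> acc=9565 shift=14
  byte[2]=0x58 cont=0 payload=0x58=88: acc |= 88<<14 -> acc=1451357 shift=21 [end]
Varint 1: bytes[0:3] = DD CA 58 -> value 1451357 (3 byte(s))
  byte[3]=0x43 cont=0 payload=0x43=67: acc |= 67<<0 -> acc=67 shift=7 [end]
Varint 2: bytes[3:4] = 43 -> value 67 (1 byte(s))
  byte[4]=0xE4 cont=1 payload=0x64=100: acc |= 100<<0 -> acc=100 shift=7
  byte[5]=0x6E cont=0 payload=0x6E=110: acc |= 110<<7 -> acc=14180 shift=14 [end]
Varint 3: bytes[4:6] = E4 6E -> value 14180 (2 byte(s))
  byte[6]=0xC9 cont=1 payload=0x49=73: acc |= 73<<0 -> acc=73 shift=7
  byte[7]=0x54 cont=0 payload=0x54=84: acc |= 84<<7 -> acc=10825 shift=14 [end]
Varint 4: bytes[6:8] = C9 54 -> value 10825 (2 byte(s))

Answer: 1451357 67 14180 10825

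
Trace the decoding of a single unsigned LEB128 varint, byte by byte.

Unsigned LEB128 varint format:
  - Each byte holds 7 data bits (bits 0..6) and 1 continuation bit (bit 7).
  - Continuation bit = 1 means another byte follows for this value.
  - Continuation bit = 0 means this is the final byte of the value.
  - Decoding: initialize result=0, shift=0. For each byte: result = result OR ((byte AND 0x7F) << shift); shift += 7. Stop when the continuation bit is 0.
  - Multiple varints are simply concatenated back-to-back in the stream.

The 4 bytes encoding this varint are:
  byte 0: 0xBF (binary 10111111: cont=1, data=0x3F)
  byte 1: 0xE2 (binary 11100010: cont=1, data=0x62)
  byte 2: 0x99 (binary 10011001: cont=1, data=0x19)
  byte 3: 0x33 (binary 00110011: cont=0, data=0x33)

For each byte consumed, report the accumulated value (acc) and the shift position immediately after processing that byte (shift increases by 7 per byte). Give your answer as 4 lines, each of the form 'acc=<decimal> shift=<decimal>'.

Answer: acc=63 shift=7
acc=12607 shift=14
acc=422207 shift=21
acc=107376959 shift=28

Derivation:
byte 0=0xBF: payload=0x3F=63, contrib = 63<<0 = 63; acc -> 63, shift -> 7
byte 1=0xE2: payload=0x62=98, contrib = 98<<7 = 12544; acc -> 12607, shift -> 14
byte 2=0x99: payload=0x19=25, contrib = 25<<14 = 409600; acc -> 422207, shift -> 21
byte 3=0x33: payload=0x33=51, contrib = 51<<21 = 106954752; acc -> 107376959, shift -> 28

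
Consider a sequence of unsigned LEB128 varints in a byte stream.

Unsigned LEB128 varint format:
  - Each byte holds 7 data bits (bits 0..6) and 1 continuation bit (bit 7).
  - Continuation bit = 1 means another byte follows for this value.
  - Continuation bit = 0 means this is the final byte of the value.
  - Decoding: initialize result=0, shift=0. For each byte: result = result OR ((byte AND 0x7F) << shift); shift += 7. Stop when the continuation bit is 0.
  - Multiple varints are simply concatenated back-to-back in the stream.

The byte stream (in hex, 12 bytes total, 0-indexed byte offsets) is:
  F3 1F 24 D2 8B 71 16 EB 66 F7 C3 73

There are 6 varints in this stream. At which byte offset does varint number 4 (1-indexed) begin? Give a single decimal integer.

  byte[0]=0xF3 cont=1 payload=0x73=115: acc |= 115<<0 -> acc=115 shift=7
  byte[1]=0x1F cont=0 payload=0x1F=31: acc |= 31<<7 -> acc=4083 shift=14 [end]
Varint 1: bytes[0:2] = F3 1F -> value 4083 (2 byte(s))
  byte[2]=0x24 cont=0 payload=0x24=36: acc |= 36<<0 -> acc=36 shift=7 [end]
Varint 2: bytes[2:3] = 24 -> value 36 (1 byte(s))
  byte[3]=0xD2 cont=1 payload=0x52=82: acc |= 82<<0 -> acc=82 shift=7
  byte[4]=0x8B cont=1 payload=0x0B=11: acc |= 11<<7 -> acc=1490 shift=14
  byte[5]=0x71 cont=0 payload=0x71=113: acc |= 113<<14 -> acc=1852882 shift=21 [end]
Varint 3: bytes[3:6] = D2 8B 71 -> value 1852882 (3 byte(s))
  byte[6]=0x16 cont=0 payload=0x16=22: acc |= 22<<0 -> acc=22 shift=7 [end]
Varint 4: bytes[6:7] = 16 -> value 22 (1 byte(s))
  byte[7]=0xEB cont=1 payload=0x6B=107: acc |= 107<<0 -> acc=107 shift=7
  byte[8]=0x66 cont=0 payload=0x66=102: acc |= 102<<7 -> acc=13163 shift=14 [end]
Varint 5: bytes[7:9] = EB 66 -> value 13163 (2 byte(s))
  byte[9]=0xF7 cont=1 payload=0x77=119: acc |= 119<<0 -> acc=119 shift=7
  byte[10]=0xC3 cont=1 payload=0x43=67: acc |= 67<<7 -> acc=8695 shift=14
  byte[11]=0x73 cont=0 payload=0x73=115: acc |= 115<<14 -> acc=1892855 shift=21 [end]
Varint 6: bytes[9:12] = F7 C3 73 -> value 1892855 (3 byte(s))

Answer: 6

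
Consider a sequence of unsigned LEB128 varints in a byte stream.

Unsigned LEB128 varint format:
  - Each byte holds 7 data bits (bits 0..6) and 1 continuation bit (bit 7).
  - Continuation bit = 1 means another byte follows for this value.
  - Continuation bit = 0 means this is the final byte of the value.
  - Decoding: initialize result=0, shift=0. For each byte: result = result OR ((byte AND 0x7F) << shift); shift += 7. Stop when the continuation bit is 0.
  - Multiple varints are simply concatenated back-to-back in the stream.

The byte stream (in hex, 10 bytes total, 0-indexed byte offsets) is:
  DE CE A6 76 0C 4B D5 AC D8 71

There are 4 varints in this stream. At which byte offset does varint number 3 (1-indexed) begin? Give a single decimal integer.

  byte[0]=0xDE cont=1 payload=0x5E=94: acc |= 94<<0 -> acc=94 shift=7
  byte[1]=0xCE cont=1 payload=0x4E=78: acc |= 78<<7 -> acc=10078 shift=14
  byte[2]=0xA6 cont=1 payload=0x26=38: acc |= 38<<14 -> acc=632670 shift=21
  byte[3]=0x76 cont=0 payload=0x76=118: acc |= 118<<21 -> acc=248096606 shift=28 [end]
Varint 1: bytes[0:4] = DE CE A6 76 -> value 248096606 (4 byte(s))
  byte[4]=0x0C cont=0 payload=0x0C=12: acc |= 12<<0 -> acc=12 shift=7 [end]
Varint 2: bytes[4:5] = 0C -> value 12 (1 byte(s))
  byte[5]=0x4B cont=0 payload=0x4B=75: acc |= 75<<0 -> acc=75 shift=7 [end]
Varint 3: bytes[5:6] = 4B -> value 75 (1 byte(s))
  byte[6]=0xD5 cont=1 payload=0x55=85: acc |= 85<<0 -> acc=85 shift=7
  byte[7]=0xAC cont=1 payload=0x2C=44: acc |= 44<<7 -> acc=5717 shift=14
  byte[8]=0xD8 cont=1 payload=0x58=88: acc |= 88<<14 -> acc=1447509 shift=21
  byte[9]=0x71 cont=0 payload=0x71=113: acc |= 113<<21 -> acc=238425685 shift=28 [end]
Varint 4: bytes[6:10] = D5 AC D8 71 -> value 238425685 (4 byte(s))

Answer: 5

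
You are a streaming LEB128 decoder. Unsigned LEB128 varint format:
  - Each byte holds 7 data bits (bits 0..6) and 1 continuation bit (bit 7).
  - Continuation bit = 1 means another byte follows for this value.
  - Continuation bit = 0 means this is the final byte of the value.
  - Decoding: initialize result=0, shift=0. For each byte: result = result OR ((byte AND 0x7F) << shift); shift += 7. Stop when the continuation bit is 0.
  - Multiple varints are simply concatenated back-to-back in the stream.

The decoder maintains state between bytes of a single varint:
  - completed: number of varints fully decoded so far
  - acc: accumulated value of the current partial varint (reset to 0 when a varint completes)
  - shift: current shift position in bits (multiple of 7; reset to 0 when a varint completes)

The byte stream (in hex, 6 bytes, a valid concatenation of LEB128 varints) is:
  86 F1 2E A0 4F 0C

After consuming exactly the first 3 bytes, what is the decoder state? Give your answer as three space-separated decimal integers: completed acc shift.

Answer: 1 0 0

Derivation:
byte[0]=0x86 cont=1 payload=0x06: acc |= 6<<0 -> completed=0 acc=6 shift=7
byte[1]=0xF1 cont=1 payload=0x71: acc |= 113<<7 -> completed=0 acc=14470 shift=14
byte[2]=0x2E cont=0 payload=0x2E: varint #1 complete (value=768134); reset -> completed=1 acc=0 shift=0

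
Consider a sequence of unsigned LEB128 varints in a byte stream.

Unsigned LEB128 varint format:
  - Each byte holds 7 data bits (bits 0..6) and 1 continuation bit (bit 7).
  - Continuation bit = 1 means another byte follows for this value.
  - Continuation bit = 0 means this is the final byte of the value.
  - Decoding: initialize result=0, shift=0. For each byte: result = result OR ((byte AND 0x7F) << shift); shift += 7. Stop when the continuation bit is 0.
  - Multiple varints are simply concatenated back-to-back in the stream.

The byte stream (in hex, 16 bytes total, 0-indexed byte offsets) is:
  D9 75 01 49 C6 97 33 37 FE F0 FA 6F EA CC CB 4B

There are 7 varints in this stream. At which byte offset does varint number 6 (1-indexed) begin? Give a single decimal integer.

Answer: 8

Derivation:
  byte[0]=0xD9 cont=1 payload=0x59=89: acc |= 89<<0 -> acc=89 shift=7
  byte[1]=0x75 cont=0 payload=0x75=117: acc |= 117<<7 -> acc=15065 shift=14 [end]
Varint 1: bytes[0:2] = D9 75 -> value 15065 (2 byte(s))
  byte[2]=0x01 cont=0 payload=0x01=1: acc |= 1<<0 -> acc=1 shift=7 [end]
Varint 2: bytes[2:3] = 01 -> value 1 (1 byte(s))
  byte[3]=0x49 cont=0 payload=0x49=73: acc |= 73<<0 -> acc=73 shift=7 [end]
Varint 3: bytes[3:4] = 49 -> value 73 (1 byte(s))
  byte[4]=0xC6 cont=1 payload=0x46=70: acc |= 70<<0 -> acc=70 shift=7
  byte[5]=0x97 cont=1 payload=0x17=23: acc |= 23<<7 -> acc=3014 shift=14
  byte[6]=0x33 cont=0 payload=0x33=51: acc |= 51<<14 -> acc=838598 shift=21 [end]
Varint 4: bytes[4:7] = C6 97 33 -> value 838598 (3 byte(s))
  byte[7]=0x37 cont=0 payload=0x37=55: acc |= 55<<0 -> acc=55 shift=7 [end]
Varint 5: bytes[7:8] = 37 -> value 55 (1 byte(s))
  byte[8]=0xFE cont=1 payload=0x7E=126: acc |= 126<<0 -> acc=126 shift=7
  byte[9]=0xF0 cont=1 payload=0x70=112: acc |= 112<<7 -> acc=14462 shift=14
  byte[10]=0xFA cont=1 payload=0x7A=122: acc |= 122<<14 -> acc=2013310 shift=21
  byte[11]=0x6F cont=0 payload=0x6F=111: acc |= 111<<21 -> acc=234797182 shift=28 [end]
Varint 6: bytes[8:12] = FE F0 FA 6F -> value 234797182 (4 byte(s))
  byte[12]=0xEA cont=1 payload=0x6A=106: acc |= 106<<0 -> acc=106 shift=7
  byte[13]=0xCC cont=1 payload=0x4C=76: acc |= 76<<7 -> acc=9834 shift=14
  byte[14]=0xCB cont=1 payload=0x4B=75: acc |= 75<<14 -> acc=1238634 shift=21
  byte[15]=0x4B cont=0 payload=0x4B=75: acc |= 75<<21 -> acc=158525034 shift=28 [end]
Varint 7: bytes[12:16] = EA CC CB 4B -> value 158525034 (4 byte(s))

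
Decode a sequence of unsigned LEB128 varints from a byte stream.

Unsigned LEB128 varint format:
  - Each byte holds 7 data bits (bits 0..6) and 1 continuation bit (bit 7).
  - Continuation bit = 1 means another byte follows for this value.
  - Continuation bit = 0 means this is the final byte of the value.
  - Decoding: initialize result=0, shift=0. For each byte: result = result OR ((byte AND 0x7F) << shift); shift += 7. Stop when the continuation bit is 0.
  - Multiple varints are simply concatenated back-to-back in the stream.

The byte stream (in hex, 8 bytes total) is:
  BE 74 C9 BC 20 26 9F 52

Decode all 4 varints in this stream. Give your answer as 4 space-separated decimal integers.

Answer: 14910 532041 38 10527

Derivation:
  byte[0]=0xBE cont=1 payload=0x3E=62: acc |= 62<<0 -> acc=62 shift=7
  byte[1]=0x74 cont=0 payload=0x74=116: acc |= 116<<7 -> acc=14910 shift=14 [end]
Varint 1: bytes[0:2] = BE 74 -> value 14910 (2 byte(s))
  byte[2]=0xC9 cont=1 payload=0x49=73: acc |= 73<<0 -> acc=73 shift=7
  byte[3]=0xBC cont=1 payload=0x3C=60: acc |= 60<<7 -> acc=7753 shift=14
  byte[4]=0x20 cont=0 payload=0x20=32: acc |= 32<<14 -> acc=532041 shift=21 [end]
Varint 2: bytes[2:5] = C9 BC 20 -> value 532041 (3 byte(s))
  byte[5]=0x26 cont=0 payload=0x26=38: acc |= 38<<0 -> acc=38 shift=7 [end]
Varint 3: bytes[5:6] = 26 -> value 38 (1 byte(s))
  byte[6]=0x9F cont=1 payload=0x1F=31: acc |= 31<<0 -> acc=31 shift=7
  byte[7]=0x52 cont=0 payload=0x52=82: acc |= 82<<7 -> acc=10527 shift=14 [end]
Varint 4: bytes[6:8] = 9F 52 -> value 10527 (2 byte(s))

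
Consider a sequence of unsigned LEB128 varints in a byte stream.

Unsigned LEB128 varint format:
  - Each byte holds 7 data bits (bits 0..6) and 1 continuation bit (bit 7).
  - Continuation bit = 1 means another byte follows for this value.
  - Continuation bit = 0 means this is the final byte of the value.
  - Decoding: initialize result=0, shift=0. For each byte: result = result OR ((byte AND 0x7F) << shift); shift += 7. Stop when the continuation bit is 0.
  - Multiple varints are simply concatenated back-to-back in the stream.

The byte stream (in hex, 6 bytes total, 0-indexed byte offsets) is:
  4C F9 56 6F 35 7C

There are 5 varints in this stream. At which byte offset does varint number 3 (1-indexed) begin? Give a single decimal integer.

  byte[0]=0x4C cont=0 payload=0x4C=76: acc |= 76<<0 -> acc=76 shift=7 [end]
Varint 1: bytes[0:1] = 4C -> value 76 (1 byte(s))
  byte[1]=0xF9 cont=1 payload=0x79=121: acc |= 121<<0 -> acc=121 shift=7
  byte[2]=0x56 cont=0 payload=0x56=86: acc |= 86<<7 -> acc=11129 shift=14 [end]
Varint 2: bytes[1:3] = F9 56 -> value 11129 (2 byte(s))
  byte[3]=0x6F cont=0 payload=0x6F=111: acc |= 111<<0 -> acc=111 shift=7 [end]
Varint 3: bytes[3:4] = 6F -> value 111 (1 byte(s))
  byte[4]=0x35 cont=0 payload=0x35=53: acc |= 53<<0 -> acc=53 shift=7 [end]
Varint 4: bytes[4:5] = 35 -> value 53 (1 byte(s))
  byte[5]=0x7C cont=0 payload=0x7C=124: acc |= 124<<0 -> acc=124 shift=7 [end]
Varint 5: bytes[5:6] = 7C -> value 124 (1 byte(s))

Answer: 3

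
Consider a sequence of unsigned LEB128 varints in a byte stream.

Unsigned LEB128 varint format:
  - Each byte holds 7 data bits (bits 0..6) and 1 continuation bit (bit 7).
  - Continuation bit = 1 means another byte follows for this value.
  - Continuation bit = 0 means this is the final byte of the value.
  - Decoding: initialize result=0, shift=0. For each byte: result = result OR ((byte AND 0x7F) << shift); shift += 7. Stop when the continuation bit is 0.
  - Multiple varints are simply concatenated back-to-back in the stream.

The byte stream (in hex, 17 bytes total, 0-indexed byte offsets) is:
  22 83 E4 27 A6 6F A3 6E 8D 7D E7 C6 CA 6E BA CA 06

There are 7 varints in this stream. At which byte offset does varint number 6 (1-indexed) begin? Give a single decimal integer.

  byte[0]=0x22 cont=0 payload=0x22=34: acc |= 34<<0 -> acc=34 shift=7 [end]
Varint 1: bytes[0:1] = 22 -> value 34 (1 byte(s))
  byte[1]=0x83 cont=1 payload=0x03=3: acc |= 3<<0 -> acc=3 shift=7
  byte[2]=0xE4 cont=1 payload=0x64=100: acc |= 100<<7 -> acc=12803 shift=14
  byte[3]=0x27 cont=0 payload=0x27=39: acc |= 39<<14 -> acc=651779 shift=21 [end]
Varint 2: bytes[1:4] = 83 E4 27 -> value 651779 (3 byte(s))
  byte[4]=0xA6 cont=1 payload=0x26=38: acc |= 38<<0 -> acc=38 shift=7
  byte[5]=0x6F cont=0 payload=0x6F=111: acc |= 111<<7 -> acc=14246 shift=14 [end]
Varint 3: bytes[4:6] = A6 6F -> value 14246 (2 byte(s))
  byte[6]=0xA3 cont=1 payload=0x23=35: acc |= 35<<0 -> acc=35 shift=7
  byte[7]=0x6E cont=0 payload=0x6E=110: acc |= 110<<7 -> acc=14115 shift=14 [end]
Varint 4: bytes[6:8] = A3 6E -> value 14115 (2 byte(s))
  byte[8]=0x8D cont=1 payload=0x0D=13: acc |= 13<<0 -> acc=13 shift=7
  byte[9]=0x7D cont=0 payload=0x7D=125: acc |= 125<<7 -> acc=16013 shift=14 [end]
Varint 5: bytes[8:10] = 8D 7D -> value 16013 (2 byte(s))
  byte[10]=0xE7 cont=1 payload=0x67=103: acc |= 103<<0 -> acc=103 shift=7
  byte[11]=0xC6 cont=1 payload=0x46=70: acc |= 70<<7 -> acc=9063 shift=14
  byte[12]=0xCA cont=1 payload=0x4A=74: acc |= 74<<14 -> acc=1221479 shift=21
  byte[13]=0x6E cont=0 payload=0x6E=110: acc |= 110<<21 -> acc=231908199 shift=28 [end]
Varint 6: bytes[10:14] = E7 C6 CA 6E -> value 231908199 (4 byte(s))
  byte[14]=0xBA cont=1 payload=0x3A=58: acc |= 58<<0 -> acc=58 shift=7
  byte[15]=0xCA cont=1 payload=0x4A=74: acc |= 74<<7 -> acc=9530 shift=14
  byte[16]=0x06 cont=0 payload=0x06=6: acc |= 6<<14 -> acc=107834 shift=21 [end]
Varint 7: bytes[14:17] = BA CA 06 -> value 107834 (3 byte(s))

Answer: 10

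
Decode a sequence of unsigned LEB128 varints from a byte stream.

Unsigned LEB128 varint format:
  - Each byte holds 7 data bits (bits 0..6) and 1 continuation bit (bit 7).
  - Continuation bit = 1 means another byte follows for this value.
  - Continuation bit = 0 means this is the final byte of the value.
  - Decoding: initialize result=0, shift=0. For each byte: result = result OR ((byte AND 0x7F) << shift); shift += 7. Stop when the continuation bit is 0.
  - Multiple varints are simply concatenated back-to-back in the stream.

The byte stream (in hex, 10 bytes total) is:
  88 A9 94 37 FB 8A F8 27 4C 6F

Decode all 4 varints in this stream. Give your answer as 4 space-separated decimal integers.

  byte[0]=0x88 cont=1 payload=0x08=8: acc |= 8<<0 -> acc=8 shift=7
  byte[1]=0xA9 cont=1 payload=0x29=41: acc |= 41<<7 -> acc=5256 shift=14
  byte[2]=0x94 cont=1 payload=0x14=20: acc |= 20<<14 -> acc=332936 shift=21
  byte[3]=0x37 cont=0 payload=0x37=55: acc |= 55<<21 -> acc=115676296 shift=28 [end]
Varint 1: bytes[0:4] = 88 A9 94 37 -> value 115676296 (4 byte(s))
  byte[4]=0xFB cont=1 payload=0x7B=123: acc |= 123<<0 -> acc=123 shift=7
  byte[5]=0x8A cont=1 payload=0x0A=10: acc |= 10<<7 -> acc=1403 shift=14
  byte[6]=0xF8 cont=1 payload=0x78=120: acc |= 120<<14 -> acc=1967483 shift=21
  byte[7]=0x27 cont=0 payload=0x27=39: acc |= 39<<21 -> acc=83756411 shift=28 [end]
Varint 2: bytes[4:8] = FB 8A F8 27 -> value 83756411 (4 byte(s))
  byte[8]=0x4C cont=0 payload=0x4C=76: acc |= 76<<0 -> acc=76 shift=7 [end]
Varint 3: bytes[8:9] = 4C -> value 76 (1 byte(s))
  byte[9]=0x6F cont=0 payload=0x6F=111: acc |= 111<<0 -> acc=111 shift=7 [end]
Varint 4: bytes[9:10] = 6F -> value 111 (1 byte(s))

Answer: 115676296 83756411 76 111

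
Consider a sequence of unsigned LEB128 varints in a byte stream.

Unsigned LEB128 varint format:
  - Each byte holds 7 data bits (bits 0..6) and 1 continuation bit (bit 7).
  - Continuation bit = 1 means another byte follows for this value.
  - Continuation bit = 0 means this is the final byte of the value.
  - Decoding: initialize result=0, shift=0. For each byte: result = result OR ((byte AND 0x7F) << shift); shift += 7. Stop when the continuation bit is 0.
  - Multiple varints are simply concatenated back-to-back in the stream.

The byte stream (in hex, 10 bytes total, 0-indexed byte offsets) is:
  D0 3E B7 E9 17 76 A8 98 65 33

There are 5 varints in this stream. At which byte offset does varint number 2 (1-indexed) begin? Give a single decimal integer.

  byte[0]=0xD0 cont=1 payload=0x50=80: acc |= 80<<0 -> acc=80 shift=7
  byte[1]=0x3E cont=0 payload=0x3E=62: acc |= 62<<7 -> acc=8016 shift=14 [end]
Varint 1: bytes[0:2] = D0 3E -> value 8016 (2 byte(s))
  byte[2]=0xB7 cont=1 payload=0x37=55: acc |= 55<<0 -> acc=55 shift=7
  byte[3]=0xE9 cont=1 payload=0x69=105: acc |= 105<<7 -> acc=13495 shift=14
  byte[4]=0x17 cont=0 payload=0x17=23: acc |= 23<<14 -> acc=390327 shift=21 [end]
Varint 2: bytes[2:5] = B7 E9 17 -> value 390327 (3 byte(s))
  byte[5]=0x76 cont=0 payload=0x76=118: acc |= 118<<0 -> acc=118 shift=7 [end]
Varint 3: bytes[5:6] = 76 -> value 118 (1 byte(s))
  byte[6]=0xA8 cont=1 payload=0x28=40: acc |= 40<<0 -> acc=40 shift=7
  byte[7]=0x98 cont=1 payload=0x18=24: acc |= 24<<7 -> acc=3112 shift=14
  byte[8]=0x65 cont=0 payload=0x65=101: acc |= 101<<14 -> acc=1657896 shift=21 [end]
Varint 4: bytes[6:9] = A8 98 65 -> value 1657896 (3 byte(s))
  byte[9]=0x33 cont=0 payload=0x33=51: acc |= 51<<0 -> acc=51 shift=7 [end]
Varint 5: bytes[9:10] = 33 -> value 51 (1 byte(s))

Answer: 2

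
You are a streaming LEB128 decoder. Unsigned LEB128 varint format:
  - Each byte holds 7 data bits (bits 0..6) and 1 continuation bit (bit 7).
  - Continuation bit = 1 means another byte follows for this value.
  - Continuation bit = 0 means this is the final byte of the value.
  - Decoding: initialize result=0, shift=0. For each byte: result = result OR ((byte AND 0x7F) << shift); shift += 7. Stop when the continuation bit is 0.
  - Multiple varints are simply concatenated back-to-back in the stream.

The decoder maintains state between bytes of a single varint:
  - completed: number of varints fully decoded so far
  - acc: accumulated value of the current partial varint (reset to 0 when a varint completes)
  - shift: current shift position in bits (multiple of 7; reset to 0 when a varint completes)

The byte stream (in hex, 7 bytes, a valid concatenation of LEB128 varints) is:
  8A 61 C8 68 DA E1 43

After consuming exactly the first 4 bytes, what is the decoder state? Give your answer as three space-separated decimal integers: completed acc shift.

byte[0]=0x8A cont=1 payload=0x0A: acc |= 10<<0 -> completed=0 acc=10 shift=7
byte[1]=0x61 cont=0 payload=0x61: varint #1 complete (value=12426); reset -> completed=1 acc=0 shift=0
byte[2]=0xC8 cont=1 payload=0x48: acc |= 72<<0 -> completed=1 acc=72 shift=7
byte[3]=0x68 cont=0 payload=0x68: varint #2 complete (value=13384); reset -> completed=2 acc=0 shift=0

Answer: 2 0 0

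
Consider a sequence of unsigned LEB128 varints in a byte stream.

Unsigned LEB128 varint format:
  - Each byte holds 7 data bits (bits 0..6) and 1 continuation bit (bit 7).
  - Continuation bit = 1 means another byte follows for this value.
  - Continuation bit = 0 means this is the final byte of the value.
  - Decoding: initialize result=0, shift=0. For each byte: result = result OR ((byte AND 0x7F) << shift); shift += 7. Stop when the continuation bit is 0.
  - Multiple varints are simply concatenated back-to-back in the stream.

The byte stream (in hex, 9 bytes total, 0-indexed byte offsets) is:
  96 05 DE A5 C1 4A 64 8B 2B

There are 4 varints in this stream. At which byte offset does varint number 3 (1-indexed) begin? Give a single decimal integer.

  byte[0]=0x96 cont=1 payload=0x16=22: acc |= 22<<0 -> acc=22 shift=7
  byte[1]=0x05 cont=0 payload=0x05=5: acc |= 5<<7 -> acc=662 shift=14 [end]
Varint 1: bytes[0:2] = 96 05 -> value 662 (2 byte(s))
  byte[2]=0xDE cont=1 payload=0x5E=94: acc |= 94<<0 -> acc=94 shift=7
  byte[3]=0xA5 cont=1 payload=0x25=37: acc |= 37<<7 -> acc=4830 shift=14
  byte[4]=0xC1 cont=1 payload=0x41=65: acc |= 65<<14 -> acc=1069790 shift=21
  byte[5]=0x4A cont=0 payload=0x4A=74: acc |= 74<<21 -> acc=156259038 shift=28 [end]
Varint 2: bytes[2:6] = DE A5 C1 4A -> value 156259038 (4 byte(s))
  byte[6]=0x64 cont=0 payload=0x64=100: acc |= 100<<0 -> acc=100 shift=7 [end]
Varint 3: bytes[6:7] = 64 -> value 100 (1 byte(s))
  byte[7]=0x8B cont=1 payload=0x0B=11: acc |= 11<<0 -> acc=11 shift=7
  byte[8]=0x2B cont=0 payload=0x2B=43: acc |= 43<<7 -> acc=5515 shift=14 [end]
Varint 4: bytes[7:9] = 8B 2B -> value 5515 (2 byte(s))

Answer: 6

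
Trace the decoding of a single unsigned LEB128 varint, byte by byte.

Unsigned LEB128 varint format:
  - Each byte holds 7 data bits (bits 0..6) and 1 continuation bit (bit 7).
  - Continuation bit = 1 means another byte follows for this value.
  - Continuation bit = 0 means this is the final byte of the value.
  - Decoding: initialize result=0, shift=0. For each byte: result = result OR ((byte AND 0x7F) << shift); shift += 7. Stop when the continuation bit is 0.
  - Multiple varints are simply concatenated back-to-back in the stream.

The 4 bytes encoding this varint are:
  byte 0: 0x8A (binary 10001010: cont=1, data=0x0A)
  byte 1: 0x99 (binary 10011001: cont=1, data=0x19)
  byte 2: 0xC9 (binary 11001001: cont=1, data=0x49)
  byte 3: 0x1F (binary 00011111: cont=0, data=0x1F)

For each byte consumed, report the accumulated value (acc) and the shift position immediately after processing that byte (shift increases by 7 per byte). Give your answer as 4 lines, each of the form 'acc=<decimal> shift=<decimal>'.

Answer: acc=10 shift=7
acc=3210 shift=14
acc=1199242 shift=21
acc=66210954 shift=28

Derivation:
byte 0=0x8A: payload=0x0A=10, contrib = 10<<0 = 10; acc -> 10, shift -> 7
byte 1=0x99: payload=0x19=25, contrib = 25<<7 = 3200; acc -> 3210, shift -> 14
byte 2=0xC9: payload=0x49=73, contrib = 73<<14 = 1196032; acc -> 1199242, shift -> 21
byte 3=0x1F: payload=0x1F=31, contrib = 31<<21 = 65011712; acc -> 66210954, shift -> 28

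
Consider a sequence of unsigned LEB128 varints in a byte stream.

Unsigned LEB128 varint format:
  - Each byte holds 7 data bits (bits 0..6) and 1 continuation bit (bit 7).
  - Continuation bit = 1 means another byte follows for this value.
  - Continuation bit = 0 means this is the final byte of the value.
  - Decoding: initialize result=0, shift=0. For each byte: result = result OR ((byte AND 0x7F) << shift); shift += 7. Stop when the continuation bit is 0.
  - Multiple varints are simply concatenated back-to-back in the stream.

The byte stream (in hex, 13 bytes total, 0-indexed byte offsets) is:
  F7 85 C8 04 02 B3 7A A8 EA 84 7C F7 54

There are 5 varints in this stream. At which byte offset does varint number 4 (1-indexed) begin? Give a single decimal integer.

Answer: 7

Derivation:
  byte[0]=0xF7 cont=1 payload=0x77=119: acc |= 119<<0 -> acc=119 shift=7
  byte[1]=0x85 cont=1 payload=0x05=5: acc |= 5<<7 -> acc=759 shift=14
  byte[2]=0xC8 cont=1 payload=0x48=72: acc |= 72<<14 -> acc=1180407 shift=21
  byte[3]=0x04 cont=0 payload=0x04=4: acc |= 4<<21 -> acc=9569015 shift=28 [end]
Varint 1: bytes[0:4] = F7 85 C8 04 -> value 9569015 (4 byte(s))
  byte[4]=0x02 cont=0 payload=0x02=2: acc |= 2<<0 -> acc=2 shift=7 [end]
Varint 2: bytes[4:5] = 02 -> value 2 (1 byte(s))
  byte[5]=0xB3 cont=1 payload=0x33=51: acc |= 51<<0 -> acc=51 shift=7
  byte[6]=0x7A cont=0 payload=0x7A=122: acc |= 122<<7 -> acc=15667 shift=14 [end]
Varint 3: bytes[5:7] = B3 7A -> value 15667 (2 byte(s))
  byte[7]=0xA8 cont=1 payload=0x28=40: acc |= 40<<0 -> acc=40 shift=7
  byte[8]=0xEA cont=1 payload=0x6A=106: acc |= 106<<7 -> acc=13608 shift=14
  byte[9]=0x84 cont=1 payload=0x04=4: acc |= 4<<14 -> acc=79144 shift=21
  byte[10]=0x7C cont=0 payload=0x7C=124: acc |= 124<<21 -> acc=260125992 shift=28 [end]
Varint 4: bytes[7:11] = A8 EA 84 7C -> value 260125992 (4 byte(s))
  byte[11]=0xF7 cont=1 payload=0x77=119: acc |= 119<<0 -> acc=119 shift=7
  byte[12]=0x54 cont=0 payload=0x54=84: acc |= 84<<7 -> acc=10871 shift=14 [end]
Varint 5: bytes[11:13] = F7 54 -> value 10871 (2 byte(s))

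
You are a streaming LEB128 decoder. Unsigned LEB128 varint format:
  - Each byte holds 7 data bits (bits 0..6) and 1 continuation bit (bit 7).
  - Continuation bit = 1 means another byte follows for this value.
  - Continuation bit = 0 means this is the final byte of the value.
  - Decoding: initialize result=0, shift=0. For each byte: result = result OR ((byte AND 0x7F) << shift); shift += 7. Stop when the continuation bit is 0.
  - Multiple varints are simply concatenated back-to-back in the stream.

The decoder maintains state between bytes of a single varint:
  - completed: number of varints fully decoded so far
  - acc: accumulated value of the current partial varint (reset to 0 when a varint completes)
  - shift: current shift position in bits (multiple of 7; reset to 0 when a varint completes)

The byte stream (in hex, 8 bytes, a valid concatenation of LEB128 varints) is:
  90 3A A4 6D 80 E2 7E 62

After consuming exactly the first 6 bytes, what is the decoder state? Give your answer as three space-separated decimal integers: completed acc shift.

byte[0]=0x90 cont=1 payload=0x10: acc |= 16<<0 -> completed=0 acc=16 shift=7
byte[1]=0x3A cont=0 payload=0x3A: varint #1 complete (value=7440); reset -> completed=1 acc=0 shift=0
byte[2]=0xA4 cont=1 payload=0x24: acc |= 36<<0 -> completed=1 acc=36 shift=7
byte[3]=0x6D cont=0 payload=0x6D: varint #2 complete (value=13988); reset -> completed=2 acc=0 shift=0
byte[4]=0x80 cont=1 payload=0x00: acc |= 0<<0 -> completed=2 acc=0 shift=7
byte[5]=0xE2 cont=1 payload=0x62: acc |= 98<<7 -> completed=2 acc=12544 shift=14

Answer: 2 12544 14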